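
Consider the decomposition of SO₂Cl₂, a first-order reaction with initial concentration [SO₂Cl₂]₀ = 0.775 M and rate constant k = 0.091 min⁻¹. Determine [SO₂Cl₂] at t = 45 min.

0.01291 M

Step 1: For a first-order reaction: [SO₂Cl₂] = [SO₂Cl₂]₀ × e^(-kt)
Step 2: [SO₂Cl₂] = 0.775 × e^(-0.091 × 45)
Step 3: [SO₂Cl₂] = 0.775 × e^(-4.095)
Step 4: [SO₂Cl₂] = 0.775 × 0.0166557 = 0.01291 M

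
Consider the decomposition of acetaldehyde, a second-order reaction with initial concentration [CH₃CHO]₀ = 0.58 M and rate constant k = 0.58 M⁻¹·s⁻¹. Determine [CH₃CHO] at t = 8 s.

0.1571 M

Step 1: For a second-order reaction: 1/[CH₃CHO] = 1/[CH₃CHO]₀ + kt
Step 2: 1/[CH₃CHO] = 1/0.58 + 0.58 × 8
Step 3: 1/[CH₃CHO] = 1.724 + 4.64 = 6.364
Step 4: [CH₃CHO] = 1/6.364 = 0.1571 M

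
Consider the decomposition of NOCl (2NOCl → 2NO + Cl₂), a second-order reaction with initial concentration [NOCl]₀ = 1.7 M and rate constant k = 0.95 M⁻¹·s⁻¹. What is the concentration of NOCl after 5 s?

0.1873 M

Step 1: For a second-order reaction: 1/[NOCl] = 1/[NOCl]₀ + kt
Step 2: 1/[NOCl] = 1/1.7 + 0.95 × 5
Step 3: 1/[NOCl] = 0.5882 + 4.75 = 5.338
Step 4: [NOCl] = 1/5.338 = 0.1873 M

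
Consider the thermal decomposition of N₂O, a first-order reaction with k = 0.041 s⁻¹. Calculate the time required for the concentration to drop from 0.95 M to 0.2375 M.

33.81 s

Step 1: For first-order: t = ln([N₂O]₀/[N₂O])/k
Step 2: t = ln(0.95/0.2375)/0.041
Step 3: t = ln(4)/0.041
Step 4: t = 1.386/0.041 = 33.81 s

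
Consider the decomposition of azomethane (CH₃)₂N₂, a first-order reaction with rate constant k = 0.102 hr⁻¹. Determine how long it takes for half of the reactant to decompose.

6.796 hr

Step 1: For a first-order reaction, t₁/₂ = ln(2)/k
Step 2: t₁/₂ = ln(2)/0.102
Step 3: t₁/₂ = 0.6931/0.102 = 6.796 hr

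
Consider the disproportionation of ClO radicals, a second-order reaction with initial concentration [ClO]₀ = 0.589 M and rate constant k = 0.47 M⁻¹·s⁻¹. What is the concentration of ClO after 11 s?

0.1456 M

Step 1: For a second-order reaction: 1/[ClO] = 1/[ClO]₀ + kt
Step 2: 1/[ClO] = 1/0.589 + 0.47 × 11
Step 3: 1/[ClO] = 1.698 + 5.17 = 6.868
Step 4: [ClO] = 1/6.868 = 0.1456 M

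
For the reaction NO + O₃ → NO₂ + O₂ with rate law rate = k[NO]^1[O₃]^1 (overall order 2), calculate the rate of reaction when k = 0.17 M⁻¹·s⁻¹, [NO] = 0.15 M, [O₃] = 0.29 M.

0.007395 M/s

Step 1: The rate law is rate = k[NO]^1[O₃]^1, overall order = 1+1 = 2
Step 2: Substitute values: rate = 0.17 × (0.15)^1 × (0.29)^1
Step 3: rate = 0.17 × 0.15 × 0.29 = 0.007395 M/s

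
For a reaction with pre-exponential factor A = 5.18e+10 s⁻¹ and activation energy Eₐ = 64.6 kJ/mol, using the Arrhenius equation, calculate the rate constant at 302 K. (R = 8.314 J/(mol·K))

3.47e-01 s⁻¹

Step 1: Use the Arrhenius equation: k = A × exp(-Eₐ/RT)
Step 2: Convert Eₐ to J/mol: 64.6 kJ/mol = 64600 J/mol
Step 3: Calculate the exponent: -Eₐ/(RT) = -64600/(8.314 × 302) = -25.72856
Step 4: k = 5.18e+10 × exp(-25.72856)
Step 5: k = 5.18e+10 × 6.70237e-12 = 3.4718e-01 s⁻¹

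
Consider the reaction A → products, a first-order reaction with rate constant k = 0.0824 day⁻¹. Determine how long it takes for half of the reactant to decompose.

8.412 day

Step 1: For a first-order reaction, t₁/₂ = ln(2)/k
Step 2: t₁/₂ = ln(2)/0.0824
Step 3: t₁/₂ = 0.6931/0.0824 = 8.412 day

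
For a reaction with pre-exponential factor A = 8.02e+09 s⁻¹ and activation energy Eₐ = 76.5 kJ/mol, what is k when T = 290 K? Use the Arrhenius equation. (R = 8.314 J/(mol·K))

1.33e-04 s⁻¹

Step 1: Use the Arrhenius equation: k = A × exp(-Eₐ/RT)
Step 2: Convert Eₐ to J/mol: 76.5 kJ/mol = 76500 J/mol
Step 3: Calculate the exponent: -Eₐ/(RT) = -76500/(8.314 × 290) = -31.72878
Step 4: k = 8.02e+09 × exp(-31.72878)
Step 5: k = 8.02e+09 × 1.66099e-14 = 1.3321e-04 s⁻¹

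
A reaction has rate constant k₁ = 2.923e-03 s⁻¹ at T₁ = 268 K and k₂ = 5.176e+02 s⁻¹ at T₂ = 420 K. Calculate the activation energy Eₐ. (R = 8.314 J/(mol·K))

74.4 kJ/mol

Step 1: Use the two-temperature Arrhenius form: ln(k₂/k₁) = -Eₐ/R × (1/T₂ - 1/T₁)
Step 2: ln(k₂/k₁) = ln(5.176e+02/2.923e-03) = ln(177078) = 12.0843
Step 3: 1/T₂ - 1/T₁ = 1/420 - 1/268 = -1.350391e-03 K⁻¹
Step 4: Eₐ = -R × ln(k₂/k₁) / (1/T₂ - 1/T₁) = -8.314 × 12.0843 / -1.350391e-03
Step 5: Eₐ = 7.4400e+04 J/mol = 74.4 kJ/mol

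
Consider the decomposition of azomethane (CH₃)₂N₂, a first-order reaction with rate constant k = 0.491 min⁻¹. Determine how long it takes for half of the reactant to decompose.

1.412 min

Step 1: For a first-order reaction, t₁/₂ = ln(2)/k
Step 2: t₁/₂ = ln(2)/0.491
Step 3: t₁/₂ = 0.6931/0.491 = 1.412 min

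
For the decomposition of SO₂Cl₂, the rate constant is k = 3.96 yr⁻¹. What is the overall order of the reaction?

first order (1)

Step 1: The units of k for an nth-order reaction are (concentration)^(1-n)·(time)⁻¹.
Step 2: Here k has units yr⁻¹, so the concentration exponent is 0.
Step 3: 1 - n = 0 ⇒ n = 1. The reaction is first order.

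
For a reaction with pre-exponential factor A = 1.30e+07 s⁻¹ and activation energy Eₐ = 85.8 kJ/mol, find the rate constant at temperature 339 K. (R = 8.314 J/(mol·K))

7.82e-07 s⁻¹

Step 1: Use the Arrhenius equation: k = A × exp(-Eₐ/RT)
Step 2: Convert Eₐ to J/mol: 85.8 kJ/mol = 85800 J/mol
Step 3: Calculate the exponent: -Eₐ/(RT) = -85800/(8.314 × 339) = -30.44231
Step 4: k = 1.30e+07 × exp(-30.44231)
Step 5: k = 1.30e+07 × 6.01274e-14 = 7.8166e-07 s⁻¹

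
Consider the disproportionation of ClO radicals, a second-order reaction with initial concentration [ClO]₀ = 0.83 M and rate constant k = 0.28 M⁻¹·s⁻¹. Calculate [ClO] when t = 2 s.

0.5666 M

Step 1: For a second-order reaction: 1/[ClO] = 1/[ClO]₀ + kt
Step 2: 1/[ClO] = 1/0.83 + 0.28 × 2
Step 3: 1/[ClO] = 1.205 + 0.56 = 1.765
Step 4: [ClO] = 1/1.765 = 0.5666 M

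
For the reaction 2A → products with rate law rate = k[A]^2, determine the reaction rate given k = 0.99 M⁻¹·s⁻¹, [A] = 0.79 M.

0.6179 M/s

Step 1: Identify the rate law: rate = k[A]^2
Step 2: Substitute values: rate = 0.99 × (0.79)^2
Step 3: Calculate: rate = 0.99 × 0.6241 = 0.617859 M/s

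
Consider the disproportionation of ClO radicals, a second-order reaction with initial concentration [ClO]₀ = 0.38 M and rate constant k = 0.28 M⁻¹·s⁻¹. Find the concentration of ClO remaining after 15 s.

0.1464 M

Step 1: For a second-order reaction: 1/[ClO] = 1/[ClO]₀ + kt
Step 2: 1/[ClO] = 1/0.38 + 0.28 × 15
Step 3: 1/[ClO] = 2.632 + 4.2 = 6.832
Step 4: [ClO] = 1/6.832 = 0.1464 M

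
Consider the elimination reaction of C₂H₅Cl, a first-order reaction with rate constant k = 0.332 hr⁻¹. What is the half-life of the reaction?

2.088 hr

Step 1: For a first-order reaction, t₁/₂ = ln(2)/k
Step 2: t₁/₂ = ln(2)/0.332
Step 3: t₁/₂ = 0.6931/0.332 = 2.088 hr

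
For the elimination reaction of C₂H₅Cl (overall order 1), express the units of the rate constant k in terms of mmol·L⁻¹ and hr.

hr⁻¹

Step 1: For overall order n, rate = k × (concentration)^n.
Step 2: Rate has units mmol·L⁻¹·hr⁻¹; concentration term has units (mmol·L⁻¹)^1.
Step 3: k = rate / (concentration)^n, so units of k = (mmol·L⁻¹)^(1-1)·hr⁻¹ = hr⁻¹.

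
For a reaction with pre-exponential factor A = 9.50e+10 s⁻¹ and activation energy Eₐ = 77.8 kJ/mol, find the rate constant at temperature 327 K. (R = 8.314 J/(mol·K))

3.54e-02 s⁻¹

Step 1: Use the Arrhenius equation: k = A × exp(-Eₐ/RT)
Step 2: Convert Eₐ to J/mol: 77.8 kJ/mol = 77800 J/mol
Step 3: Calculate the exponent: -Eₐ/(RT) = -77800/(8.314 × 327) = -28.61685
Step 4: k = 9.50e+10 × exp(-28.61685)
Step 5: k = 9.50e+10 × 3.73130e-13 = 3.5447e-02 s⁻¹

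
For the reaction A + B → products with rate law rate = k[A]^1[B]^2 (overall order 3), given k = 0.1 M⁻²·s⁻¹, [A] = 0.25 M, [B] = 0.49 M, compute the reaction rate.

0.006003 M/s

Step 1: The rate law is rate = k[A]^1[B]^2, overall order = 1+2 = 3
Step 2: Substitute values: rate = 0.1 × (0.25)^1 × (0.49)^2
Step 3: rate = 0.1 × 0.25 × 0.2401 = 0.0060025 M/s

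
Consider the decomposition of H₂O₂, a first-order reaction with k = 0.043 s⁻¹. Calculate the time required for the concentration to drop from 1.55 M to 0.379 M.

32.76 s

Step 1: For first-order: t = ln([H₂O₂]₀/[H₂O₂])/k
Step 2: t = ln(1.55/0.379)/0.043
Step 3: t = ln(4.09)/0.043
Step 4: t = 1.408/0.043 = 32.76 s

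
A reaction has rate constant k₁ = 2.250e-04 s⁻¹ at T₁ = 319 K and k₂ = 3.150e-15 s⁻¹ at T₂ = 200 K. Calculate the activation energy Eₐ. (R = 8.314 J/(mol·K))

111.4 kJ/mol

Step 1: Use the two-temperature Arrhenius form: ln(k₂/k₁) = -Eₐ/R × (1/T₂ - 1/T₁)
Step 2: ln(k₂/k₁) = ln(3.150e-15/2.250e-04) = ln(1.4e-11) = -24.992
Step 3: 1/T₂ - 1/T₁ = 1/200 - 1/319 = 1.865204e-03 K⁻¹
Step 4: Eₐ = -R × ln(k₂/k₁) / (1/T₂ - 1/T₁) = -8.314 × -24.992 / 1.865204e-03
Step 5: Eₐ = 1.1140e+05 J/mol = 111.4 kJ/mol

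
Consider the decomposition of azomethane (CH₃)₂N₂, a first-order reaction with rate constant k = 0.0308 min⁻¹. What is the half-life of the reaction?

22.5 min

Step 1: For a first-order reaction, t₁/₂ = ln(2)/k
Step 2: t₁/₂ = ln(2)/0.0308
Step 3: t₁/₂ = 0.6931/0.0308 = 22.5 min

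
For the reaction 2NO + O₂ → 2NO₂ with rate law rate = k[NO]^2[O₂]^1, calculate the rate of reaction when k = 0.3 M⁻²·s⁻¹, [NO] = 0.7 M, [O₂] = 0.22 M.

0.03234 M/s

Step 1: The rate law is rate = k[NO]^2[O₂]^1
Step 2: Substitute: rate = 0.3 × (0.7)^2 × (0.22)^1
Step 3: rate = 0.3 × 0.49 × 0.22 = 0.03234 M/s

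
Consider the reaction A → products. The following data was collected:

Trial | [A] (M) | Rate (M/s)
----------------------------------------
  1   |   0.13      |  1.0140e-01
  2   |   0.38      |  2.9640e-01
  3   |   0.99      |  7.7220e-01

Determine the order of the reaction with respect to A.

first order (1)

Step 1: Compare trials to find order n where rate₂/rate₁ = ([A]₂/[A]₁)^n
Step 2: rate₂/rate₁ = 2.9640e-01/1.0140e-01 = 2.923
Step 3: [A]₂/[A]₁ = 0.38/0.13 = 2.923
Step 4: n = ln(2.923)/ln(2.923) = 1.00 ≈ 1
Step 5: The reaction is first order in A.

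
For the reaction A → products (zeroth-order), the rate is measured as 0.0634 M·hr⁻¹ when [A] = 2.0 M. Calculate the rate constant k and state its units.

0.0634 M·hr⁻¹

Step 1: For a zeroth-order reaction, rate = k (independent of concentration).
Step 2: k = rate = 0.0634 M·hr⁻¹.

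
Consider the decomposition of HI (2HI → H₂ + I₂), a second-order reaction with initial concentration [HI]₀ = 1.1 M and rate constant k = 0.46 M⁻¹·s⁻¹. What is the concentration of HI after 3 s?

0.4369 M

Step 1: For a second-order reaction: 1/[HI] = 1/[HI]₀ + kt
Step 2: 1/[HI] = 1/1.1 + 0.46 × 3
Step 3: 1/[HI] = 0.9091 + 1.38 = 2.289
Step 4: [HI] = 1/2.289 = 0.4369 M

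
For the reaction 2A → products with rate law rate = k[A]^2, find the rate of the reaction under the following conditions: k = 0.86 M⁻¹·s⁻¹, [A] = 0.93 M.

0.7438 M/s

Step 1: Identify the rate law: rate = k[A]^2
Step 2: Substitute values: rate = 0.86 × (0.93)^2
Step 3: Calculate: rate = 0.86 × 0.8649 = 0.743814 M/s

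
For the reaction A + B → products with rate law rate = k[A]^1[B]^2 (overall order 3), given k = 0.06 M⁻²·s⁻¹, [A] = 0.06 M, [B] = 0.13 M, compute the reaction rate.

6.084e-05 M/s

Step 1: The rate law is rate = k[A]^1[B]^2, overall order = 1+2 = 3
Step 2: Substitute values: rate = 0.06 × (0.06)^1 × (0.13)^2
Step 3: rate = 0.06 × 0.06 × 0.0169 = 6.084e-05 M/s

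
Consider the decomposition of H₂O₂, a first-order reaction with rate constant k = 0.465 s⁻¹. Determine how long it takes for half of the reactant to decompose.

1.491 s

Step 1: For a first-order reaction, t₁/₂ = ln(2)/k
Step 2: t₁/₂ = ln(2)/0.465
Step 3: t₁/₂ = 0.6931/0.465 = 1.491 s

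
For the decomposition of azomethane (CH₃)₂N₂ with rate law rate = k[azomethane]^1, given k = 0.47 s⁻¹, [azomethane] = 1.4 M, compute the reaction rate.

0.658 M/s

Step 1: Identify the rate law: rate = k[azomethane]^1
Step 2: Substitute values: rate = 0.47 × (1.4)^1
Step 3: Calculate: rate = 0.47 × 1.4 = 0.658 M/s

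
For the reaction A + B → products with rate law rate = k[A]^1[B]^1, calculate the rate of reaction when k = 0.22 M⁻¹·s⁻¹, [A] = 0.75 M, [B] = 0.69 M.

0.1138 M/s

Step 1: The rate law is rate = k[A]^1[B]^1
Step 2: Substitute: rate = 0.22 × (0.75)^1 × (0.69)^1
Step 3: rate = 0.22 × 0.75 × 0.69 = 0.11385 M/s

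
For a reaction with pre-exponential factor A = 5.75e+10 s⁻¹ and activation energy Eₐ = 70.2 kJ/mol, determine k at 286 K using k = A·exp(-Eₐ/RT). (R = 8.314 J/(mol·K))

8.67e-03 s⁻¹

Step 1: Use the Arrhenius equation: k = A × exp(-Eₐ/RT)
Step 2: Convert Eₐ to J/mol: 70.2 kJ/mol = 70200 J/mol
Step 3: Calculate the exponent: -Eₐ/(RT) = -70200/(8.314 × 286) = -29.52304
Step 4: k = 5.75e+10 × exp(-29.52304)
Step 5: k = 5.75e+10 × 1.50767e-13 = 8.6691e-03 s⁻¹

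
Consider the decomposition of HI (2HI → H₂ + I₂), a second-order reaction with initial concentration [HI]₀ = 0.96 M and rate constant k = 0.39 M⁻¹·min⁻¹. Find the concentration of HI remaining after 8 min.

0.2403 M

Step 1: For a second-order reaction: 1/[HI] = 1/[HI]₀ + kt
Step 2: 1/[HI] = 1/0.96 + 0.39 × 8
Step 3: 1/[HI] = 1.042 + 3.12 = 4.162
Step 4: [HI] = 1/4.162 = 0.2403 M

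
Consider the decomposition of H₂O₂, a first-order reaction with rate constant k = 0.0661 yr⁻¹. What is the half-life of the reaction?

10.49 yr

Step 1: For a first-order reaction, t₁/₂ = ln(2)/k
Step 2: t₁/₂ = ln(2)/0.0661
Step 3: t₁/₂ = 0.6931/0.0661 = 10.49 yr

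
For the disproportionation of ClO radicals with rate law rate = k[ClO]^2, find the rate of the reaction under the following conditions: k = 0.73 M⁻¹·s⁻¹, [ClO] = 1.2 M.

1.051 M/s

Step 1: Identify the rate law: rate = k[ClO]^2
Step 2: Substitute values: rate = 0.73 × (1.2)^2
Step 3: Calculate: rate = 0.73 × 1.44 = 1.0512 M/s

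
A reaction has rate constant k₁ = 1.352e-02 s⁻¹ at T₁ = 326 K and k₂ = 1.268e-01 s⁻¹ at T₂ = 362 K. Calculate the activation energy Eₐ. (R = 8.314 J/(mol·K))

61.0 kJ/mol

Step 1: Use the two-temperature Arrhenius form: ln(k₂/k₁) = -Eₐ/R × (1/T₂ - 1/T₁)
Step 2: ln(k₂/k₁) = ln(1.268e-01/1.352e-02) = ln(9.3787) = 2.23844
Step 3: 1/T₂ - 1/T₁ = 1/362 - 1/326 = -3.050537e-04 K⁻¹
Step 4: Eₐ = -R × ln(k₂/k₁) / (1/T₂ - 1/T₁) = -8.314 × 2.23844 / -3.050537e-04
Step 5: Eₐ = 6.1007e+04 J/mol = 61.0 kJ/mol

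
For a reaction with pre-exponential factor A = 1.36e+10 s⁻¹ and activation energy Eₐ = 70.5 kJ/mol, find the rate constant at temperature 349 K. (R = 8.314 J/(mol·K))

3.81e-01 s⁻¹

Step 1: Use the Arrhenius equation: k = A × exp(-Eₐ/RT)
Step 2: Convert Eₐ to J/mol: 70.5 kJ/mol = 70500 J/mol
Step 3: Calculate the exponent: -Eₐ/(RT) = -70500/(8.314 × 349) = -24.29706
Step 4: k = 1.36e+10 × exp(-24.29706)
Step 5: k = 1.36e+10 × 2.80492e-11 = 3.8147e-01 s⁻¹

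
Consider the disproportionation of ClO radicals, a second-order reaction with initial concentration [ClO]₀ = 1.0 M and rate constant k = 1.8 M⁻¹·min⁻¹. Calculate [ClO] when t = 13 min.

0.04098 M

Step 1: For a second-order reaction: 1/[ClO] = 1/[ClO]₀ + kt
Step 2: 1/[ClO] = 1/1.0 + 1.8 × 13
Step 3: 1/[ClO] = 1 + 23.4 = 24.4
Step 4: [ClO] = 1/24.4 = 0.04098 M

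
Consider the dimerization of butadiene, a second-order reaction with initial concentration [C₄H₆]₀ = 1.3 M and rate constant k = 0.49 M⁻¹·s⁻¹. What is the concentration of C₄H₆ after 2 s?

0.5717 M

Step 1: For a second-order reaction: 1/[C₄H₆] = 1/[C₄H₆]₀ + kt
Step 2: 1/[C₄H₆] = 1/1.3 + 0.49 × 2
Step 3: 1/[C₄H₆] = 0.7692 + 0.98 = 1.749
Step 4: [C₄H₆] = 1/1.749 = 0.5717 M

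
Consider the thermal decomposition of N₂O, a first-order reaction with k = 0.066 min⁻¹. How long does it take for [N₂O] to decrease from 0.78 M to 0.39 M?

10.5 min

Step 1: For first-order: t = ln([N₂O]₀/[N₂O])/k
Step 2: t = ln(0.78/0.39)/0.066
Step 3: t = ln(2)/0.066
Step 4: t = 0.6931/0.066 = 10.5 min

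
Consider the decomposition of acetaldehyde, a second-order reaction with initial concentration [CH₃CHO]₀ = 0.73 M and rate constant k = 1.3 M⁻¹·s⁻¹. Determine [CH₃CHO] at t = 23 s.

0.03198 M

Step 1: For a second-order reaction: 1/[CH₃CHO] = 1/[CH₃CHO]₀ + kt
Step 2: 1/[CH₃CHO] = 1/0.73 + 1.3 × 23
Step 3: 1/[CH₃CHO] = 1.37 + 29.9 = 31.27
Step 4: [CH₃CHO] = 1/31.27 = 0.03198 M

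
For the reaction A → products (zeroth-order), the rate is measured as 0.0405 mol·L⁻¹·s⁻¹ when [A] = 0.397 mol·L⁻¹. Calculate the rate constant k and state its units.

0.0405 mol·L⁻¹·s⁻¹

Step 1: For a zeroth-order reaction, rate = k (independent of concentration).
Step 2: k = rate = 0.0405 mol·L⁻¹·s⁻¹.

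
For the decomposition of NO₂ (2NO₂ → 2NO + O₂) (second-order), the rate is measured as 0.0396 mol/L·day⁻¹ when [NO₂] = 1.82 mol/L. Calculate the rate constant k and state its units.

0.01196 (mol/L)⁻¹·day⁻¹

Step 1: rate = k[NO₂]^2, so k = rate / [NO₂]^2.
Step 2: k = 0.0396 / (1.82)^2 = 0.0396 / 3.312.
Step 3: k = 0.01196 (mol/L)⁻¹·day⁻¹.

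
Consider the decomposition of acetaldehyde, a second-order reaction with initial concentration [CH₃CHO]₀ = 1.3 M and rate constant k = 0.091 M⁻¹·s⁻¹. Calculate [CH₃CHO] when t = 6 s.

0.7603 M

Step 1: For a second-order reaction: 1/[CH₃CHO] = 1/[CH₃CHO]₀ + kt
Step 2: 1/[CH₃CHO] = 1/1.3 + 0.091 × 6
Step 3: 1/[CH₃CHO] = 0.7692 + 0.546 = 1.315
Step 4: [CH₃CHO] = 1/1.315 = 0.7603 M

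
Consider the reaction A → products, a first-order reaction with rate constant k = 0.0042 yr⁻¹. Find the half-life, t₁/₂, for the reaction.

165 yr

Step 1: For a first-order reaction, t₁/₂ = ln(2)/k
Step 2: t₁/₂ = ln(2)/0.0042
Step 3: t₁/₂ = 0.6931/0.0042 = 165 yr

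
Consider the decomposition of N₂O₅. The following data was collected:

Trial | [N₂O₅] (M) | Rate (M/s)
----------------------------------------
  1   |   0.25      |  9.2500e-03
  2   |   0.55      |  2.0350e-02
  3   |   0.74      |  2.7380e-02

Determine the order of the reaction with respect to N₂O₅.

first order (1)

Step 1: Compare trials to find order n where rate₂/rate₁ = ([N₂O₅]₂/[N₂O₅]₁)^n
Step 2: rate₂/rate₁ = 2.0350e-02/9.2500e-03 = 2.2
Step 3: [N₂O₅]₂/[N₂O₅]₁ = 0.55/0.25 = 2.2
Step 4: n = ln(2.2)/ln(2.2) = 1.00 ≈ 1
Step 5: The reaction is first order in N₂O₅.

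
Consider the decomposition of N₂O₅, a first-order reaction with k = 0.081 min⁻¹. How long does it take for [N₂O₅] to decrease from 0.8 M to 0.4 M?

8.557 min

Step 1: For first-order: t = ln([N₂O₅]₀/[N₂O₅])/k
Step 2: t = ln(0.8/0.4)/0.081
Step 3: t = ln(2)/0.081
Step 4: t = 0.6931/0.081 = 8.557 min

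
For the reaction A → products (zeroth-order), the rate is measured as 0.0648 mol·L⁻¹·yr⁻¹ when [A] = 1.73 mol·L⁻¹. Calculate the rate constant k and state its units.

0.0648 mol·L⁻¹·yr⁻¹

Step 1: For a zeroth-order reaction, rate = k (independent of concentration).
Step 2: k = rate = 0.0648 mol·L⁻¹·yr⁻¹.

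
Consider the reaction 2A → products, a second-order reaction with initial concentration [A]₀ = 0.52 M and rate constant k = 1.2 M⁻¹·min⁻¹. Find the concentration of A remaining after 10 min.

0.07182 M

Step 1: For a second-order reaction: 1/[A] = 1/[A]₀ + kt
Step 2: 1/[A] = 1/0.52 + 1.2 × 10
Step 3: 1/[A] = 1.923 + 12 = 13.92
Step 4: [A] = 1/13.92 = 0.07182 M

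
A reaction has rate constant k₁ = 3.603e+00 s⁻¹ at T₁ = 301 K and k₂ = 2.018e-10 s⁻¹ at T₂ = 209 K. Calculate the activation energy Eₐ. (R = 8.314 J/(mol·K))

134.2 kJ/mol

Step 1: Use the two-temperature Arrhenius form: ln(k₂/k₁) = -Eₐ/R × (1/T₂ - 1/T₁)
Step 2: ln(k₂/k₁) = ln(2.018e-10/3.603e+00) = ln(5.60089e-11) = -23.6055
Step 3: 1/T₂ - 1/T₁ = 1/209 - 1/301 = 1.462430e-03 K⁻¹
Step 4: Eₐ = -R × ln(k₂/k₁) / (1/T₂ - 1/T₁) = -8.314 × -23.6055 / 1.462430e-03
Step 5: Eₐ = 1.3420e+05 J/mol = 134.2 kJ/mol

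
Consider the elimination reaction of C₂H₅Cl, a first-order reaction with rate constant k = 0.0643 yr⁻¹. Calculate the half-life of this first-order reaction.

10.78 yr

Step 1: For a first-order reaction, t₁/₂ = ln(2)/k
Step 2: t₁/₂ = ln(2)/0.0643
Step 3: t₁/₂ = 0.6931/0.0643 = 10.78 yr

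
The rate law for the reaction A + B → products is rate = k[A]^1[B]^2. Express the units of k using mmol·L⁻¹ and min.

(mmol·L⁻¹)⁻²·min⁻¹

Step 1: Overall order = 1 + 2 = 3.
Step 2: rate has units mmol·L⁻¹·min⁻¹; [A]^1[B]^2 has units (mmol·L⁻¹)^3.
Step 3: k = rate/([A]^1[B]^2), so units of k = (mmol·L⁻¹)^(1-3)·min⁻¹ = (mmol·L⁻¹)⁻²·min⁻¹.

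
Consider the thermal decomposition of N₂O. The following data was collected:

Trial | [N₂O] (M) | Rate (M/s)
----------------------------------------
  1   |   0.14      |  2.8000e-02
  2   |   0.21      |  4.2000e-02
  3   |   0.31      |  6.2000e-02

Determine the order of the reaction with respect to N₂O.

first order (1)

Step 1: Compare trials to find order n where rate₂/rate₁ = ([N₂O]₂/[N₂O]₁)^n
Step 2: rate₂/rate₁ = 4.2000e-02/2.8000e-02 = 1.5
Step 3: [N₂O]₂/[N₂O]₁ = 0.21/0.14 = 1.5
Step 4: n = ln(1.5)/ln(1.5) = 1.00 ≈ 1
Step 5: The reaction is first order in N₂O.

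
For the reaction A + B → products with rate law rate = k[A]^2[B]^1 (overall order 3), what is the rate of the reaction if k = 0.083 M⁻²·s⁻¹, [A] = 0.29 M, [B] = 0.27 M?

0.001885 M/s

Step 1: The rate law is rate = k[A]^2[B]^1, overall order = 2+1 = 3
Step 2: Substitute values: rate = 0.083 × (0.29)^2 × (0.27)^1
Step 3: rate = 0.083 × 0.0841 × 0.27 = 0.00188468 M/s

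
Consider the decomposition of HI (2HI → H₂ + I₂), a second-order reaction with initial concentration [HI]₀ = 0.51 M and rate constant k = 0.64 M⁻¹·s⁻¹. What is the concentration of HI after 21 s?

0.06493 M

Step 1: For a second-order reaction: 1/[HI] = 1/[HI]₀ + kt
Step 2: 1/[HI] = 1/0.51 + 0.64 × 21
Step 3: 1/[HI] = 1.961 + 13.44 = 15.4
Step 4: [HI] = 1/15.4 = 0.06493 M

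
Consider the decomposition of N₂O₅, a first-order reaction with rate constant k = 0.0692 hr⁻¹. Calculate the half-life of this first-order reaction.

10.02 hr

Step 1: For a first-order reaction, t₁/₂ = ln(2)/k
Step 2: t₁/₂ = ln(2)/0.0692
Step 3: t₁/₂ = 0.6931/0.0692 = 10.02 hr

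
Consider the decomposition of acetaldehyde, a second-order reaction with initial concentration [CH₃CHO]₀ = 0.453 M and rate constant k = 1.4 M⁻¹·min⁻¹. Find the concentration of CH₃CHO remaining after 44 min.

0.01567 M

Step 1: For a second-order reaction: 1/[CH₃CHO] = 1/[CH₃CHO]₀ + kt
Step 2: 1/[CH₃CHO] = 1/0.453 + 1.4 × 44
Step 3: 1/[CH₃CHO] = 2.208 + 61.6 = 63.81
Step 4: [CH₃CHO] = 1/63.81 = 0.01567 M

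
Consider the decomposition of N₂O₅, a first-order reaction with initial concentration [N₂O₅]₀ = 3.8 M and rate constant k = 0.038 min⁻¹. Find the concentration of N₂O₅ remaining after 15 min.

2.149 M

Step 1: For a first-order reaction: [N₂O₅] = [N₂O₅]₀ × e^(-kt)
Step 2: [N₂O₅] = 3.8 × e^(-0.038 × 15)
Step 3: [N₂O₅] = 3.8 × e^(-0.57)
Step 4: [N₂O₅] = 3.8 × 0.565525 = 2.149 M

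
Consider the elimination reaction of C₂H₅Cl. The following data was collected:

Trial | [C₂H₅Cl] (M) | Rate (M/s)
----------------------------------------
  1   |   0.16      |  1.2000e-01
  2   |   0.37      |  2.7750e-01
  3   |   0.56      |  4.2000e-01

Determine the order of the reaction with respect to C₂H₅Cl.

first order (1)

Step 1: Compare trials to find order n where rate₂/rate₁ = ([C₂H₅Cl]₂/[C₂H₅Cl]₁)^n
Step 2: rate₂/rate₁ = 2.7750e-01/1.2000e-01 = 2.312
Step 3: [C₂H₅Cl]₂/[C₂H₅Cl]₁ = 0.37/0.16 = 2.312
Step 4: n = ln(2.312)/ln(2.312) = 1.00 ≈ 1
Step 5: The reaction is first order in C₂H₅Cl.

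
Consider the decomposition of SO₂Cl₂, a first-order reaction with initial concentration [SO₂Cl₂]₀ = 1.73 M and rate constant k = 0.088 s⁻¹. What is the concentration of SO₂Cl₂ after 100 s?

0.0002608 M

Step 1: For a first-order reaction: [SO₂Cl₂] = [SO₂Cl₂]₀ × e^(-kt)
Step 2: [SO₂Cl₂] = 1.73 × e^(-0.088 × 100)
Step 3: [SO₂Cl₂] = 1.73 × e^(-8.8)
Step 4: [SO₂Cl₂] = 1.73 × 0.000150733 = 0.0002608 M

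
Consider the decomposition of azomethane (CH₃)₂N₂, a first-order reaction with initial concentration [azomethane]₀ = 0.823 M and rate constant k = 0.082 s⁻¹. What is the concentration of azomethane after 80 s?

0.001165 M

Step 1: For a first-order reaction: [azomethane] = [azomethane]₀ × e^(-kt)
Step 2: [azomethane] = 0.823 × e^(-0.082 × 80)
Step 3: [azomethane] = 0.823 × e^(-6.56)
Step 4: [azomethane] = 0.823 × 0.00141589 = 0.001165 M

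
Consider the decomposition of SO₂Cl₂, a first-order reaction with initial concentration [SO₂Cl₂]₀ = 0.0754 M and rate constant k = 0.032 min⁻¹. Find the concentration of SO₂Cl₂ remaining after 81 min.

0.005645 M

Step 1: For a first-order reaction: [SO₂Cl₂] = [SO₂Cl₂]₀ × e^(-kt)
Step 2: [SO₂Cl₂] = 0.0754 × e^(-0.032 × 81)
Step 3: [SO₂Cl₂] = 0.0754 × e^(-2.592)
Step 4: [SO₂Cl₂] = 0.0754 × 0.0748701 = 0.005645 M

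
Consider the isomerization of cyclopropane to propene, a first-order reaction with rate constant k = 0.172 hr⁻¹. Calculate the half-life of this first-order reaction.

4.03 hr

Step 1: For a first-order reaction, t₁/₂ = ln(2)/k
Step 2: t₁/₂ = ln(2)/0.172
Step 3: t₁/₂ = 0.6931/0.172 = 4.03 hr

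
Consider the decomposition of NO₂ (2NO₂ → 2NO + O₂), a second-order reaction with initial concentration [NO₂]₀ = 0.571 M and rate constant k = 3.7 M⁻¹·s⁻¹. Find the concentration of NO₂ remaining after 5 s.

0.04938 M

Step 1: For a second-order reaction: 1/[NO₂] = 1/[NO₂]₀ + kt
Step 2: 1/[NO₂] = 1/0.571 + 3.7 × 5
Step 3: 1/[NO₂] = 1.751 + 18.5 = 20.25
Step 4: [NO₂] = 1/20.25 = 0.04938 M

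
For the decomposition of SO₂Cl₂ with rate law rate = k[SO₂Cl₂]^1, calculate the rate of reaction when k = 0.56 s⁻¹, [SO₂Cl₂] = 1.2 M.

0.672 M/s

Step 1: Identify the rate law: rate = k[SO₂Cl₂]^1
Step 2: Substitute values: rate = 0.56 × (1.2)^1
Step 3: Calculate: rate = 0.56 × 1.2 = 0.672 M/s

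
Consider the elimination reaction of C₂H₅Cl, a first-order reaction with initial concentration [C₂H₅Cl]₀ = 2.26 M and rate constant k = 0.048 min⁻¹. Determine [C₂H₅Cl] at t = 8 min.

1.539 M

Step 1: For a first-order reaction: [C₂H₅Cl] = [C₂H₅Cl]₀ × e^(-kt)
Step 2: [C₂H₅Cl] = 2.26 × e^(-0.048 × 8)
Step 3: [C₂H₅Cl] = 2.26 × e^(-0.384)
Step 4: [C₂H₅Cl] = 2.26 × 0.681131 = 1.539 M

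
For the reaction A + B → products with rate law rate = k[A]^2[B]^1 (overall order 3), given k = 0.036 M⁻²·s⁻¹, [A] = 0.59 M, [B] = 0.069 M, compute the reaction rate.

0.0008647 M/s

Step 1: The rate law is rate = k[A]^2[B]^1, overall order = 2+1 = 3
Step 2: Substitute values: rate = 0.036 × (0.59)^2 × (0.069)^1
Step 3: rate = 0.036 × 0.3481 × 0.069 = 0.00086468 M/s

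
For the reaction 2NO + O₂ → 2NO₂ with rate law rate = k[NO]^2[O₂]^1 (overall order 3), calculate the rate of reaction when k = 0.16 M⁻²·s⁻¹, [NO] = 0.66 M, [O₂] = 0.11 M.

0.007667 M/s

Step 1: The rate law is rate = k[NO]^2[O₂]^1, overall order = 2+1 = 3
Step 2: Substitute values: rate = 0.16 × (0.66)^2 × (0.11)^1
Step 3: rate = 0.16 × 0.4356 × 0.11 = 0.00766656 M/s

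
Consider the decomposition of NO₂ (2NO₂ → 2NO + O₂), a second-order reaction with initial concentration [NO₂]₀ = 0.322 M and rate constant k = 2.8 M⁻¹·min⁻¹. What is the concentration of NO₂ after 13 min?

0.02531 M

Step 1: For a second-order reaction: 1/[NO₂] = 1/[NO₂]₀ + kt
Step 2: 1/[NO₂] = 1/0.322 + 2.8 × 13
Step 3: 1/[NO₂] = 3.106 + 36.4 = 39.51
Step 4: [NO₂] = 1/39.51 = 0.02531 M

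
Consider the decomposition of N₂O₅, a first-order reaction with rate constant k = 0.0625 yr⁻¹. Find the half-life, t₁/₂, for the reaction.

11.09 yr

Step 1: For a first-order reaction, t₁/₂ = ln(2)/k
Step 2: t₁/₂ = ln(2)/0.0625
Step 3: t₁/₂ = 0.6931/0.0625 = 11.09 yr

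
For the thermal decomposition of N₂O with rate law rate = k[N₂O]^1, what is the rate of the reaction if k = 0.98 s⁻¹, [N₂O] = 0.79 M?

0.7742 M/s

Step 1: Identify the rate law: rate = k[N₂O]^1
Step 2: Substitute values: rate = 0.98 × (0.79)^1
Step 3: Calculate: rate = 0.98 × 0.79 = 0.7742 M/s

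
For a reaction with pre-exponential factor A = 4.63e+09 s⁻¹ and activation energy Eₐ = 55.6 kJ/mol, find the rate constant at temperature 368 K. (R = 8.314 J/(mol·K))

5.93e+01 s⁻¹

Step 1: Use the Arrhenius equation: k = A × exp(-Eₐ/RT)
Step 2: Convert Eₐ to J/mol: 55.6 kJ/mol = 55600 J/mol
Step 3: Calculate the exponent: -Eₐ/(RT) = -55600/(8.314 × 368) = -18.17260
Step 4: k = 4.63e+09 × exp(-18.17260)
Step 5: k = 4.63e+09 × 1.28156e-08 = 5.9336e+01 s⁻¹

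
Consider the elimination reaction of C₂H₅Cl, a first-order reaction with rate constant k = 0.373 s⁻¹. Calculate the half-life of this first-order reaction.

1.858 s

Step 1: For a first-order reaction, t₁/₂ = ln(2)/k
Step 2: t₁/₂ = ln(2)/0.373
Step 3: t₁/₂ = 0.6931/0.373 = 1.858 s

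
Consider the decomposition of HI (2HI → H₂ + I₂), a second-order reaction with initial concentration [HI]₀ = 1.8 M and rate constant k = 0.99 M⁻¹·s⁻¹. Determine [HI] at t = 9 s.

0.1056 M

Step 1: For a second-order reaction: 1/[HI] = 1/[HI]₀ + kt
Step 2: 1/[HI] = 1/1.8 + 0.99 × 9
Step 3: 1/[HI] = 0.5556 + 8.91 = 9.466
Step 4: [HI] = 1/9.466 = 0.1056 M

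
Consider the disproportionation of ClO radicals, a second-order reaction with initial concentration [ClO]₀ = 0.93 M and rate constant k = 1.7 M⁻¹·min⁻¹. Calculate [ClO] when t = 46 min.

0.01261 M

Step 1: For a second-order reaction: 1/[ClO] = 1/[ClO]₀ + kt
Step 2: 1/[ClO] = 1/0.93 + 1.7 × 46
Step 3: 1/[ClO] = 1.075 + 78.2 = 79.28
Step 4: [ClO] = 1/79.28 = 0.01261 M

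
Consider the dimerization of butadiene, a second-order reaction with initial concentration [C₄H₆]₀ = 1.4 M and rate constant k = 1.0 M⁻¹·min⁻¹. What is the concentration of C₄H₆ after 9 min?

0.1029 M

Step 1: For a second-order reaction: 1/[C₄H₆] = 1/[C₄H₆]₀ + kt
Step 2: 1/[C₄H₆] = 1/1.4 + 1.0 × 9
Step 3: 1/[C₄H₆] = 0.7143 + 9 = 9.714
Step 4: [C₄H₆] = 1/9.714 = 0.1029 M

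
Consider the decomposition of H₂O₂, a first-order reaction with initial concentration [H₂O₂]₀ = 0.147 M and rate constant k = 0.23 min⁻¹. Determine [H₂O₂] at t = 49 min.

1.874e-06 M

Step 1: For a first-order reaction: [H₂O₂] = [H₂O₂]₀ × e^(-kt)
Step 2: [H₂O₂] = 0.147 × e^(-0.23 × 49)
Step 3: [H₂O₂] = 0.147 × e^(-11.27)
Step 4: [H₂O₂] = 0.147 × 1.27497e-05 = 1.874e-06 M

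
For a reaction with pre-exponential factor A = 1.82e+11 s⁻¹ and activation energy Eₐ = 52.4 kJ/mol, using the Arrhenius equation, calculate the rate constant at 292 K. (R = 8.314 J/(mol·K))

7.69e+01 s⁻¹

Step 1: Use the Arrhenius equation: k = A × exp(-Eₐ/RT)
Step 2: Convert Eₐ to J/mol: 52.4 kJ/mol = 52400 J/mol
Step 3: Calculate the exponent: -Eₐ/(RT) = -52400/(8.314 × 292) = -21.58432
Step 4: k = 1.82e+11 × exp(-21.58432)
Step 5: k = 1.82e+11 × 4.22716e-10 = 7.6934e+01 s⁻¹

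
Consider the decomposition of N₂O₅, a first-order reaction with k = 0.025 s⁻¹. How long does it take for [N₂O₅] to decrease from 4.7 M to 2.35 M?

27.73 s

Step 1: For first-order: t = ln([N₂O₅]₀/[N₂O₅])/k
Step 2: t = ln(4.7/2.35)/0.025
Step 3: t = ln(2)/0.025
Step 4: t = 0.6931/0.025 = 27.73 s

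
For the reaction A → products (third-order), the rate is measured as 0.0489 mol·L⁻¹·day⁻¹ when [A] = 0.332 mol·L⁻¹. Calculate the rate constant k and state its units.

1.336 (mol·L⁻¹)⁻²·day⁻¹

Step 1: rate = k[A]^3, so k = rate / [A]^3.
Step 2: k = 0.0489 / (0.332)^3 = 0.0489 / 0.03659.
Step 3: k = 1.336 (mol·L⁻¹)⁻²·day⁻¹.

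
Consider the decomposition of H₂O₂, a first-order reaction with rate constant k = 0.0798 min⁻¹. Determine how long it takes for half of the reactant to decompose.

8.686 min

Step 1: For a first-order reaction, t₁/₂ = ln(2)/k
Step 2: t₁/₂ = ln(2)/0.0798
Step 3: t₁/₂ = 0.6931/0.0798 = 8.686 min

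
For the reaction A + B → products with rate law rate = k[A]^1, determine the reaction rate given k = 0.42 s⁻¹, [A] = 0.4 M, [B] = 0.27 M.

0.168 M/s

Step 1: The rate law is rate = k[A]^1
Step 2: Note that the rate does not depend on [B] (zero order in B).
Step 3: rate = 0.42 × (0.4)^1 = 0.168 M/s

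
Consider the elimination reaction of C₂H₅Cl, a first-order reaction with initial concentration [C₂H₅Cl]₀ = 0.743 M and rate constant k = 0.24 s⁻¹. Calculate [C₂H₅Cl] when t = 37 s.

0.0001034 M

Step 1: For a first-order reaction: [C₂H₅Cl] = [C₂H₅Cl]₀ × e^(-kt)
Step 2: [C₂H₅Cl] = 0.743 × e^(-0.24 × 37)
Step 3: [C₂H₅Cl] = 0.743 × e^(-8.88)
Step 4: [C₂H₅Cl] = 0.743 × 0.000139144 = 0.0001034 M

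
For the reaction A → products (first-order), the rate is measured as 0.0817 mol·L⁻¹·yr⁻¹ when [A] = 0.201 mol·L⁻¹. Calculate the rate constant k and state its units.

0.4065 yr⁻¹

Step 1: rate = k[A]^1, so k = rate / [A]^1.
Step 2: k = 0.0817 / (0.201)^1 = 0.0817 / 0.201.
Step 3: k = 0.4065 yr⁻¹.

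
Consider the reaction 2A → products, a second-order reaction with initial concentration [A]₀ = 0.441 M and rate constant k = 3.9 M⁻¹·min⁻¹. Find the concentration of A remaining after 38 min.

0.006646 M

Step 1: For a second-order reaction: 1/[A] = 1/[A]₀ + kt
Step 2: 1/[A] = 1/0.441 + 3.9 × 38
Step 3: 1/[A] = 2.268 + 148.2 = 150.5
Step 4: [A] = 1/150.5 = 0.006646 M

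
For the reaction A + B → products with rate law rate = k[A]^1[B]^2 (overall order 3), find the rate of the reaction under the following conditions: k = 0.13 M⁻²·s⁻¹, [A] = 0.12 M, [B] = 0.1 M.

0.000156 M/s

Step 1: The rate law is rate = k[A]^1[B]^2, overall order = 1+2 = 3
Step 2: Substitute values: rate = 0.13 × (0.12)^1 × (0.1)^2
Step 3: rate = 0.13 × 0.12 × 0.01 = 0.000156 M/s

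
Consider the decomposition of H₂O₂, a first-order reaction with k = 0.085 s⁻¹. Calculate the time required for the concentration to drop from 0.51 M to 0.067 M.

23.88 s

Step 1: For first-order: t = ln([H₂O₂]₀/[H₂O₂])/k
Step 2: t = ln(0.51/0.067)/0.085
Step 3: t = ln(7.612)/0.085
Step 4: t = 2.03/0.085 = 23.88 s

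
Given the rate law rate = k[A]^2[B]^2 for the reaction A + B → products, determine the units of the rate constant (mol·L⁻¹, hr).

(mol·L⁻¹)⁻³·hr⁻¹

Step 1: Overall order = 2 + 2 = 4.
Step 2: rate has units mol·L⁻¹·hr⁻¹; [A]^2[B]^2 has units (mol·L⁻¹)^4.
Step 3: k = rate/([A]^2[B]^2), so units of k = (mol·L⁻¹)^(1-4)·hr⁻¹ = (mol·L⁻¹)⁻³·hr⁻¹.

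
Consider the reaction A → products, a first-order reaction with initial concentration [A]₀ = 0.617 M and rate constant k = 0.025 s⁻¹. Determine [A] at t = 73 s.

0.09947 M

Step 1: For a first-order reaction: [A] = [A]₀ × e^(-kt)
Step 2: [A] = 0.617 × e^(-0.025 × 73)
Step 3: [A] = 0.617 × e^(-1.825)
Step 4: [A] = 0.617 × 0.161218 = 0.09947 M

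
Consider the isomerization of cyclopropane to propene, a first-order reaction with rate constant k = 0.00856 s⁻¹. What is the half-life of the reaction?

80.98 s

Step 1: For a first-order reaction, t₁/₂ = ln(2)/k
Step 2: t₁/₂ = ln(2)/0.00856
Step 3: t₁/₂ = 0.6931/0.00856 = 80.98 s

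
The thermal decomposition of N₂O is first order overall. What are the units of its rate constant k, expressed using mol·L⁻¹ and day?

day⁻¹

Step 1: For overall order n, rate = k × (concentration)^n.
Step 2: Rate has units mol·L⁻¹·day⁻¹; concentration term has units (mol·L⁻¹)^1.
Step 3: k = rate / (concentration)^n, so units of k = (mol·L⁻¹)^(1-1)·day⁻¹ = day⁻¹.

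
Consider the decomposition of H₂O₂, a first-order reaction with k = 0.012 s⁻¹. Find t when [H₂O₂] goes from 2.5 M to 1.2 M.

61.16 s

Step 1: For first-order: t = ln([H₂O₂]₀/[H₂O₂])/k
Step 2: t = ln(2.5/1.2)/0.012
Step 3: t = ln(2.083)/0.012
Step 4: t = 0.734/0.012 = 61.16 s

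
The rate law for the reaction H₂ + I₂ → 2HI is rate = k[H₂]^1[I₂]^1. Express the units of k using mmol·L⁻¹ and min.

(mmol·L⁻¹)⁻¹·min⁻¹

Step 1: Overall order = 1 + 1 = 2.
Step 2: rate has units mmol·L⁻¹·min⁻¹; [H₂]^1[I₂]^1 has units (mmol·L⁻¹)^2.
Step 3: k = rate/([H₂]^1[I₂]^1), so units of k = (mmol·L⁻¹)^(1-2)·min⁻¹ = (mmol·L⁻¹)⁻¹·min⁻¹.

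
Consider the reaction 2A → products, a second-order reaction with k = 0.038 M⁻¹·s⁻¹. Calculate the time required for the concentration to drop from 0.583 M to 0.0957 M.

229.8 s

Step 1: For second-order: t = (1/[A] - 1/[A]₀)/k
Step 2: t = (1/0.0957 - 1/0.583)/0.038
Step 3: t = (10.45 - 1.715)/0.038
Step 4: t = 8.734/0.038 = 229.8 s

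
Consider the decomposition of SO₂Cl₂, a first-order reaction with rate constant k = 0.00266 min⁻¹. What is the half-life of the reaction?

260.6 min

Step 1: For a first-order reaction, t₁/₂ = ln(2)/k
Step 2: t₁/₂ = ln(2)/0.00266
Step 3: t₁/₂ = 0.6931/0.00266 = 260.6 min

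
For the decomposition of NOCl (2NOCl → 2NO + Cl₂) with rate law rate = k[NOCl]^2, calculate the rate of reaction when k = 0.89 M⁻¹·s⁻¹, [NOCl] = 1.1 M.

1.077 M/s

Step 1: Identify the rate law: rate = k[NOCl]^2
Step 2: Substitute values: rate = 0.89 × (1.1)^2
Step 3: Calculate: rate = 0.89 × 1.21 = 1.0769 M/s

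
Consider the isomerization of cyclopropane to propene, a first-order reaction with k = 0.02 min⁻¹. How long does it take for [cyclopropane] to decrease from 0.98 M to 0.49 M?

34.66 min

Step 1: For first-order: t = ln([cyclopropane]₀/[cyclopropane])/k
Step 2: t = ln(0.98/0.49)/0.02
Step 3: t = ln(2)/0.02
Step 4: t = 0.6931/0.02 = 34.66 min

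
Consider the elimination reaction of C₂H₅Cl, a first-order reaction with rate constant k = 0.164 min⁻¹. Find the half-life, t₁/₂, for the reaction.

4.227 min

Step 1: For a first-order reaction, t₁/₂ = ln(2)/k
Step 2: t₁/₂ = ln(2)/0.164
Step 3: t₁/₂ = 0.6931/0.164 = 4.227 min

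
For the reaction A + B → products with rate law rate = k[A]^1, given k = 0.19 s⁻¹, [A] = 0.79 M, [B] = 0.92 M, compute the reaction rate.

0.1501 M/s

Step 1: The rate law is rate = k[A]^1
Step 2: Note that the rate does not depend on [B] (zero order in B).
Step 3: rate = 0.19 × (0.79)^1 = 0.1501 M/s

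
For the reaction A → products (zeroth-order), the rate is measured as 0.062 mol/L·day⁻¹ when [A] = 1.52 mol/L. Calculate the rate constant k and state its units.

0.062 mol/L·day⁻¹

Step 1: For a zeroth-order reaction, rate = k (independent of concentration).
Step 2: k = rate = 0.062 mol/L·day⁻¹.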